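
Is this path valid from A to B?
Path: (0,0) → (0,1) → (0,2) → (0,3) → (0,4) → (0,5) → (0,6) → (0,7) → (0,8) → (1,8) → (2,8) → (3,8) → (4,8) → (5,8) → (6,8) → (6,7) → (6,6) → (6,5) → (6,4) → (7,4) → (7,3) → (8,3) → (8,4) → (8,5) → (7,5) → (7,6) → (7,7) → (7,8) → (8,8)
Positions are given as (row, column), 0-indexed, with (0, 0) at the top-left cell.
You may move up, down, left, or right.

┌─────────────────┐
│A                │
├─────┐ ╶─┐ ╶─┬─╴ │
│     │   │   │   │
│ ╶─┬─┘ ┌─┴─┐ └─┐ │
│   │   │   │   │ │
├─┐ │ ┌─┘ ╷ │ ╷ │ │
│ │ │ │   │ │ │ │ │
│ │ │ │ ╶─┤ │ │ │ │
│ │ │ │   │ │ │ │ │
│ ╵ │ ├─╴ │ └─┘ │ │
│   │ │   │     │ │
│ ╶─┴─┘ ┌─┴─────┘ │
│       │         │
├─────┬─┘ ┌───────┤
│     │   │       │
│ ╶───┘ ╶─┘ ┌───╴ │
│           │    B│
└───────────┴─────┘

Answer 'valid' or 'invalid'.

Checking path validity:
Result: All consecutive moves are passable.

valid

Correct solution:

┌─────────────────┐
│A → → → → → → → ↓│
├─────┐ ╶─┐ ╶─┬─╴ │
│     │   │   │  ↓│
│ ╶─┬─┘ ┌─┴─┐ └─┐ │
│   │   │   │   │↓│
├─┐ │ ┌─┘ ╷ │ ╷ │ │
│ │ │ │   │ │ │ │↓│
│ │ │ │ ╶─┤ │ │ │ │
│ │ │ │   │ │ │ │↓│
│ ╵ │ ├─╴ │ └─┘ │ │
│   │ │   │     │↓│
│ ╶─┴─┘ ┌─┴─────┘ │
│       │↓ ← ← ← ↲│
├─────┬─┘ ┌───────┤
│     │↓ ↲│↱ → → ↓│
│ ╶───┘ ╶─┘ ┌───╴ │
│      ↳ → ↑│    B│
└───────────┴─────┘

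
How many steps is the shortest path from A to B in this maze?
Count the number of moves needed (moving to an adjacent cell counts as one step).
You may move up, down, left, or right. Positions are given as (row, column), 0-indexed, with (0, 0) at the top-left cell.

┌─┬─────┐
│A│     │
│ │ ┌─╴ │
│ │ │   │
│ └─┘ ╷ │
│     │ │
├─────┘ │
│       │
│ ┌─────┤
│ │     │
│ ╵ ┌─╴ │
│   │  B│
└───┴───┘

Using BFS to find shortest path:
Start: (0, 0), End: (5, 3)
Path found:
(0,0) → (1,0) → (2,0) → (2,1) → (2,2) → (1,2) → (1,3) → (2,3) → (3,3) → (3,2) → (3,1) → (3,0) → (4,0) → (5,0) → (5,1) → (4,1) → (4,2) → (4,3) → (5,3)
Number of steps: 18

Solution:

┌─┬─────┐
│A│     │
│ │ ┌─╴ │
│↓│ │↱ ↓│
│ └─┘ ╷ │
│↳ → ↑│↓│
├─────┘ │
│↓ ← ← ↲│
│ ┌─────┤
│↓│↱ → ↓│
│ ╵ ┌─╴ │
│↳ ↑│  B│
└───┴───┘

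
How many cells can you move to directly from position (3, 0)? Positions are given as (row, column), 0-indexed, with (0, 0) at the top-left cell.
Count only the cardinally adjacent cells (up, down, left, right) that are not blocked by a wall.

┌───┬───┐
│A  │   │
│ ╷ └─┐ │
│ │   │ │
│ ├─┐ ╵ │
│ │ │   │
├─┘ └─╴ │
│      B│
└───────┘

Checking passable neighbors of (3, 0):
Neighbors: (3, 1)
Count: 1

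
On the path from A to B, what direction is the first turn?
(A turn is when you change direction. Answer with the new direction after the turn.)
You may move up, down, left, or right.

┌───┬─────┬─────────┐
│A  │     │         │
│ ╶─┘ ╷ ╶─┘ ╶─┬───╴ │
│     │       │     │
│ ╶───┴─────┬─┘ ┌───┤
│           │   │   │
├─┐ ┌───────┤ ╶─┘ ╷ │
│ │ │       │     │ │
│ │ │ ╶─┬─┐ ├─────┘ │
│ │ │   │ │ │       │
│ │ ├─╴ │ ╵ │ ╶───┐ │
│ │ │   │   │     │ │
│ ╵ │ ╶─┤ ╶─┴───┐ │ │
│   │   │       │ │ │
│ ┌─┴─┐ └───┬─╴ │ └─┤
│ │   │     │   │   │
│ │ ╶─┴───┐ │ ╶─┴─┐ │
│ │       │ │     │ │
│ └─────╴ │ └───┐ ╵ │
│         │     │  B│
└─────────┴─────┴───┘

Directions: down, right, right, up, right, down, right, right, up, right, right, right, right, down, left, left, down, left, down, right, right, up, right, down, down, left, left, left, down, right, right, down, down, right, down, down
First turn direction: right

Solution:

┌───┬─────┬─────────┐
│A  │↱ ↓  │↱ → → → ↓│
│ ╶─┘ ╷ ╶─┘ ╶─┬───╴ │
│↳ → ↑│↳ → ↑  │↓ ← ↲│
│ ╶───┴─────┬─┘ ┌───┤
│           │↓ ↲│↱ ↓│
├─┐ ┌───────┤ ╶─┘ ╷ │
│ │ │       │↳ → ↑│↓│
│ │ │ ╶─┬─┐ ├─────┘ │
│ │ │   │ │ │↓ ← ← ↲│
│ │ ├─╴ │ ╵ │ ╶───┐ │
│ │ │   │   │↳ → ↓│ │
│ ╵ │ ╶─┤ ╶─┴───┐ │ │
│   │   │       │↓│ │
│ ┌─┴─┐ └───┬─╴ │ └─┤
│ │   │     │   │↳ ↓│
│ │ ╶─┴───┐ │ ╶─┴─┐ │
│ │       │ │     │↓│
│ └─────╴ │ └───┐ ╵ │
│         │     │  B│
└─────────┴─────┴───┘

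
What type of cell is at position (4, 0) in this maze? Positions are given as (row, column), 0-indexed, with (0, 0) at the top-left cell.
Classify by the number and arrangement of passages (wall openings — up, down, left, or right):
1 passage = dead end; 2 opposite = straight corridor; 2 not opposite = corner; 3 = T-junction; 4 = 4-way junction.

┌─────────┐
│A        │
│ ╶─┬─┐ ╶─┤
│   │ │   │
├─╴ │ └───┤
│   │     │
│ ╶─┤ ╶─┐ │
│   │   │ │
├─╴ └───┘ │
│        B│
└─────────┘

Checking cell at (4, 0):
Number of passages: 1
Cell type: dead end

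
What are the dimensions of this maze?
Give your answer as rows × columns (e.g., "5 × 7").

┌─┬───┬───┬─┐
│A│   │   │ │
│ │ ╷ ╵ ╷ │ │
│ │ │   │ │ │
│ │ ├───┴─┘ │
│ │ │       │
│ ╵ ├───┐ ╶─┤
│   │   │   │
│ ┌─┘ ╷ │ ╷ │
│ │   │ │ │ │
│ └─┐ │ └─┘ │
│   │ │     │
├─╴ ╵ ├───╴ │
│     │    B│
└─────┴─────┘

Counting the maze dimensions:
Rows (vertical): 7
Columns (horizontal): 6
Dimensions: 7 × 6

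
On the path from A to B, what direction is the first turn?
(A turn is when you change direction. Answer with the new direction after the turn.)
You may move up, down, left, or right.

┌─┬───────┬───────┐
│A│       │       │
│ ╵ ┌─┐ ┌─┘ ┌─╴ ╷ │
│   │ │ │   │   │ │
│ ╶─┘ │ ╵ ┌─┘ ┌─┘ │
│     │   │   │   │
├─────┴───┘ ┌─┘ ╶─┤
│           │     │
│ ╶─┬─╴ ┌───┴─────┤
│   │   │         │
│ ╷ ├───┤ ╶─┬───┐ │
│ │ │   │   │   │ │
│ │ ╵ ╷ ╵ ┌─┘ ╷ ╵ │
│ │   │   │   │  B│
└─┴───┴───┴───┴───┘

Directions: down, right, up, right, right, down, down, right, up, right, up, right, right, down, left, down, left, down, left, left, left, left, left, down, right, down, down, right, up, right, down, right, up, up, right, right, right, right, down, down
First turn direction: right

Solution:

┌─┬───────┬───────┐
│A│↱ → ↓  │↱ → ↓  │
│ ╵ ┌─┐ ┌─┘ ┌─╴ ╷ │
│↳ ↑│ │↓│↱ ↑│↓ ↲│ │
│ ╶─┘ │ ╵ ┌─┘ ┌─┘ │
│     │↳ ↑│↓ ↲│   │
├─────┴───┘ ┌─┘ ╶─┤
│↓ ← ← ← ← ↲│     │
│ ╶─┬─╴ ┌───┴─────┤
│↳ ↓│   │↱ → → → ↓│
│ ╷ ├───┤ ╶─┬───┐ │
│ │↓│↱ ↓│↑  │   │↓│
│ │ ╵ ╷ ╵ ┌─┘ ╷ ╵ │
│ │↳ ↑│↳ ↑│   │  B│
└─┴───┴───┴───┴───┘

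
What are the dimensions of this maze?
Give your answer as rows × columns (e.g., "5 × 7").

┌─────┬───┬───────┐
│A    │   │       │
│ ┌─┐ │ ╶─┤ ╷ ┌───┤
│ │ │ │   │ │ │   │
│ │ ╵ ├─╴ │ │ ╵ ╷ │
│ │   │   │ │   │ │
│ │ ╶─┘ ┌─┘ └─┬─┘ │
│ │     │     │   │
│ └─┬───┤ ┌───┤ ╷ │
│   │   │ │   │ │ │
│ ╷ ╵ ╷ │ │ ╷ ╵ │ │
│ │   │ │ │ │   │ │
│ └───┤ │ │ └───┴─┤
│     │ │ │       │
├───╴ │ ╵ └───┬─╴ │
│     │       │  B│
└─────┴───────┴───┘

Counting the maze dimensions:
Rows (vertical): 8
Columns (horizontal): 9
Dimensions: 8 × 9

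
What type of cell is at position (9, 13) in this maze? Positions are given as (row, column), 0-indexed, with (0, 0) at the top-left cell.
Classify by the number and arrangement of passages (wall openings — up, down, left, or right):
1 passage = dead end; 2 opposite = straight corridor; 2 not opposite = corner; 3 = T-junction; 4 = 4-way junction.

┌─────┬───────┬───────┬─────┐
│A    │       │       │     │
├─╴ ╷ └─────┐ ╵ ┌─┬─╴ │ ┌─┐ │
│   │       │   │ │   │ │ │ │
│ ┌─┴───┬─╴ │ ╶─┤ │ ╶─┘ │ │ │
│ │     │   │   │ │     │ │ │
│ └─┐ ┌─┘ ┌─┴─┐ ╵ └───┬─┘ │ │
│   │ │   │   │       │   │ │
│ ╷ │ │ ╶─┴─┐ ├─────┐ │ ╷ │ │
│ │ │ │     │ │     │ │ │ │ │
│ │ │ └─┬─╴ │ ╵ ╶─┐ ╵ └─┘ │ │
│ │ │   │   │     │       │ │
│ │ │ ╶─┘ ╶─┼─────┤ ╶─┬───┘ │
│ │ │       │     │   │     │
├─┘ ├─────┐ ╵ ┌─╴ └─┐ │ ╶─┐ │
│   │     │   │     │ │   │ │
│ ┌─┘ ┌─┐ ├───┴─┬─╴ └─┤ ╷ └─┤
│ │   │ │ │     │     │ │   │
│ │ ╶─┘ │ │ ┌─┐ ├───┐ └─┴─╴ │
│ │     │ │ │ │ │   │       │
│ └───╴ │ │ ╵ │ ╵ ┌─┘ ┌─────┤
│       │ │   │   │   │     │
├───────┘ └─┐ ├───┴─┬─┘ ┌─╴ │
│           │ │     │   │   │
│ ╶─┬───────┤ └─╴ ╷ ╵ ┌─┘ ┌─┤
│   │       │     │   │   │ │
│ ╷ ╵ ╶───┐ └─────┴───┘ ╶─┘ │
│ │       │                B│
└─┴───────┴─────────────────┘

Checking cell at (9, 13):
Number of passages: 2
Cell type: corner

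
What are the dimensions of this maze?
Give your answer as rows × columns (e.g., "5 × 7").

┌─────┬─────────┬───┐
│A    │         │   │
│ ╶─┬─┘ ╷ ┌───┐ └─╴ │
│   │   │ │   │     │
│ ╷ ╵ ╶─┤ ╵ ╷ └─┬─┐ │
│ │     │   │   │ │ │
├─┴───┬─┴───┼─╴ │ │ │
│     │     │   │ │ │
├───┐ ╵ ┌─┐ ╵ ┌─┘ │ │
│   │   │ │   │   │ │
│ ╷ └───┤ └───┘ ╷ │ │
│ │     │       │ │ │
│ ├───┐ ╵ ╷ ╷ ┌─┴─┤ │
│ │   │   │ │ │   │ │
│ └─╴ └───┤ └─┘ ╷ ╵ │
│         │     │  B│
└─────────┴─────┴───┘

Counting the maze dimensions:
Rows (vertical): 8
Columns (horizontal): 10
Dimensions: 8 × 10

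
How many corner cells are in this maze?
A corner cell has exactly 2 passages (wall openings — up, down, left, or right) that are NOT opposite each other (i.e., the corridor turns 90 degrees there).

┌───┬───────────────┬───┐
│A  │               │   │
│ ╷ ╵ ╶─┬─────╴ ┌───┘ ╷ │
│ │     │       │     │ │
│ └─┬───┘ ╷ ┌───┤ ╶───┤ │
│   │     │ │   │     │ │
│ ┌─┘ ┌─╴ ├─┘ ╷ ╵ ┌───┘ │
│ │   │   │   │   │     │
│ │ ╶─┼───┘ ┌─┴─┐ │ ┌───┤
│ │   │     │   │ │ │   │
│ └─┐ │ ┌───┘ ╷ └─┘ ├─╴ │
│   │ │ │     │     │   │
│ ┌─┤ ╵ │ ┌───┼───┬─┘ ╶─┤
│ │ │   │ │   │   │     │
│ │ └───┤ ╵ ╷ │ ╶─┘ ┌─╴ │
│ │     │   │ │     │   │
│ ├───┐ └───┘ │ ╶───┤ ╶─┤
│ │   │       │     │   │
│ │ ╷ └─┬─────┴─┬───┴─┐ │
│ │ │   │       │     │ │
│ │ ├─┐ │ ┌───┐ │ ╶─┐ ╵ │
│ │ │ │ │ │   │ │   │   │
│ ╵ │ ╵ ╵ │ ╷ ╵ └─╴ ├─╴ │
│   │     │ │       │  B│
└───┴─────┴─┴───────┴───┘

Counting corner cells (2 non-opposite passages):
Total corners: 73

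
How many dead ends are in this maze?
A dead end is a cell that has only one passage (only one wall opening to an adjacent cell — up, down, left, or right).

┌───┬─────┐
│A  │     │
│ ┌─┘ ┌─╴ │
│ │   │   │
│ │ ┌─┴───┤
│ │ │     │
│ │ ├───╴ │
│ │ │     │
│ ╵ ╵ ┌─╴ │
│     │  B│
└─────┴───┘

Checking each cell for number of passages:

Dead ends found at positions:
  (0, 1)
  (1, 3)
  (2, 2)
  (4, 3)
Total dead ends: 4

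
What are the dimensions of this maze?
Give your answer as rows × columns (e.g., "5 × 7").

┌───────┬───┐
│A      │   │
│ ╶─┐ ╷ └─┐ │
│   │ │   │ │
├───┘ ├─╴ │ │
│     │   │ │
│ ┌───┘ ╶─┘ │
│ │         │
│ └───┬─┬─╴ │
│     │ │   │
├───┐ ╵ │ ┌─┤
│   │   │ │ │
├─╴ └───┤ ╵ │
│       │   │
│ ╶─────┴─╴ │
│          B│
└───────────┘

Counting the maze dimensions:
Rows (vertical): 8
Columns (horizontal): 6
Dimensions: 8 × 6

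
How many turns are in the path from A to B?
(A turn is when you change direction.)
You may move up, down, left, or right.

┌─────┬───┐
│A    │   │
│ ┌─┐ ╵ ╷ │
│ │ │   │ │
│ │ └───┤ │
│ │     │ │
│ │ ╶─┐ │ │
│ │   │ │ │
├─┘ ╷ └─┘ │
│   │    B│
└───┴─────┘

Directions: right, right, down, right, up, right, down, down, down, down
Number of turns: 5

Solution:

┌─────┬───┐
│A → ↓│↱ ↓│
│ ┌─┐ ╵ ╷ │
│ │ │↳ ↑│↓│
│ │ └───┤ │
│ │     │↓│
│ │ ╶─┐ │ │
│ │   │ │↓│
├─┘ ╷ └─┘ │
│   │    B│
└───┴─────┘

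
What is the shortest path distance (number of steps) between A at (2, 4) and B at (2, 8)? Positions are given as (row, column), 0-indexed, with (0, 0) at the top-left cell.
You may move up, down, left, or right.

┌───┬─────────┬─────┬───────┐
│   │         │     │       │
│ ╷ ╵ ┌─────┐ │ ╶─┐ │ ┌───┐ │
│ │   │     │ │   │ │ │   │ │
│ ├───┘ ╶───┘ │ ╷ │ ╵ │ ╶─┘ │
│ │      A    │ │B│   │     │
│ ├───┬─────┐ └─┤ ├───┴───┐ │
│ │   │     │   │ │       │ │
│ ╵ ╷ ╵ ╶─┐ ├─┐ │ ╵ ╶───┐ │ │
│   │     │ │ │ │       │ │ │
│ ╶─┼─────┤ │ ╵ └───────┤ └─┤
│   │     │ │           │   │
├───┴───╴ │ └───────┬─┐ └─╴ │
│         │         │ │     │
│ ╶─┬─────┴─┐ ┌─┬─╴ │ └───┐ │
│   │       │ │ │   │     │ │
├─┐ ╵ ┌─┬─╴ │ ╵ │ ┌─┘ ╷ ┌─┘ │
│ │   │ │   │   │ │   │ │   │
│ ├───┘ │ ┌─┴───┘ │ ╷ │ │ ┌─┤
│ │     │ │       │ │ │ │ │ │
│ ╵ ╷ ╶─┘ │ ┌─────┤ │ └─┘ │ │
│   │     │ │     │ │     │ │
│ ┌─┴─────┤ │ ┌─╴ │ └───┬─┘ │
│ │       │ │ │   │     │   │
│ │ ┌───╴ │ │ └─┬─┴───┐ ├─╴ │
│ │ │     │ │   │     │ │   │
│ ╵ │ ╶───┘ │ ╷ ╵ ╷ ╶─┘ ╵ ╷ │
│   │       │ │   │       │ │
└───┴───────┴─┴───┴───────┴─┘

Finding path from (2, 4) to (2, 8):
Path: (2,4) → (2,5) → (2,6) → (3,6) → (3,7) → (4,7) → (5,7) → (5,8) → (5,9) → (5,10) → (5,11) → (6,11) → (6,12) → (6,13) → (5,13) → (5,12) → (4,12) → (3,12) → (3,11) → (3,10) → (3,9) → (4,9) → (4,8) → (3,8) → (2,8)
Distance: 24 steps

Solution:

┌───┬─────────┬─────┬───────┐
│   │         │     │       │
│ ╷ ╵ ┌─────┐ │ ╶─┐ │ ┌───┐ │
│ │   │     │ │   │ │ │   │ │
│ ├───┘ ╶───┘ │ ╷ │ ╵ │ ╶─┘ │
│ │      A → ↓│ │B│   │     │
│ ├───┬─────┐ └─┤ ├───┴───┐ │
│ │   │     │↳ ↓│↑│↓ ← ← ↰│ │
│ ╵ ╷ ╵ ╶─┐ ├─┐ │ ╵ ╶───┐ │ │
│   │     │ │ │↓│↑ ↲    │↑│ │
│ ╶─┼─────┤ │ ╵ └───────┤ └─┤
│   │     │ │  ↳ → → → ↓│↑ ↰│
├───┴───╴ │ └───────┬─┐ └─╴ │
│         │         │ │↳ → ↑│
│ ╶─┬─────┴─┐ ┌─┬─╴ │ └───┐ │
│   │       │ │ │   │     │ │
├─┐ ╵ ┌─┬─╴ │ ╵ │ ┌─┘ ╷ ┌─┘ │
│ │   │ │   │   │ │   │ │   │
│ ├───┘ │ ┌─┴───┘ │ ╷ │ │ ┌─┤
│ │     │ │       │ │ │ │ │ │
│ ╵ ╷ ╶─┘ │ ┌─────┤ │ └─┘ │ │
│   │     │ │     │ │     │ │
│ ┌─┴─────┤ │ ┌─╴ │ └───┬─┘ │
│ │       │ │ │   │     │   │
│ │ ┌───╴ │ │ └─┬─┴───┐ ├─╴ │
│ │ │     │ │   │     │ │   │
│ ╵ │ ╶───┘ │ ╷ ╵ ╷ ╶─┘ ╵ ╷ │
│   │       │ │   │       │ │
└───┴───────┴─┴───┴───────┴─┘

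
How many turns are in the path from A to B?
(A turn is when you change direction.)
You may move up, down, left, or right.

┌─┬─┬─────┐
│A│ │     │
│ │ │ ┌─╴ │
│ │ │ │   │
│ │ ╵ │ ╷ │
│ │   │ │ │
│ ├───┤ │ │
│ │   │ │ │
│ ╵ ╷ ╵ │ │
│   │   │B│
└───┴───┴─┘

Directions: down, down, down, down, right, up, right, down, right, up, up, up, right, down, down, down
Number of turns: 8

Solution:

┌─┬─┬─────┐
│A│ │     │
│ │ │ ┌─╴ │
│↓│ │ │↱ ↓│
│ │ ╵ │ ╷ │
│↓│   │↑│↓│
│ ├───┤ │ │
│↓│↱ ↓│↑│↓│
│ ╵ ╷ ╵ │ │
│↳ ↑│↳ ↑│B│
└───┴───┴─┘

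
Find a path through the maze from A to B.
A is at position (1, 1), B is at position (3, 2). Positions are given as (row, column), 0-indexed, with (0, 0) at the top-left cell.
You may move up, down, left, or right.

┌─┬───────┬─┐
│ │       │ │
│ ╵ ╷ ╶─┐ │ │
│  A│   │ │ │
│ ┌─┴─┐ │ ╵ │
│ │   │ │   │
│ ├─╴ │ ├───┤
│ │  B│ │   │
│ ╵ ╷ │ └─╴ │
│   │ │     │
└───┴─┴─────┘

Finding the shortest path from (1, 1) to (3, 2):
Path length: 7 steps
Directions: left → down → down → down → right → up → right

Solution:

┌─┬───────┬─┐
│ │       │ │
│ ╵ ╷ ╶─┐ │ │
│↓ A│   │ │ │
│ ┌─┴─┐ │ ╵ │
│↓│   │ │   │
│ ├─╴ │ ├───┤
│↓│↱ B│ │   │
│ ╵ ╷ │ └─╴ │
│↳ ↑│ │     │
└───┴─┴─────┘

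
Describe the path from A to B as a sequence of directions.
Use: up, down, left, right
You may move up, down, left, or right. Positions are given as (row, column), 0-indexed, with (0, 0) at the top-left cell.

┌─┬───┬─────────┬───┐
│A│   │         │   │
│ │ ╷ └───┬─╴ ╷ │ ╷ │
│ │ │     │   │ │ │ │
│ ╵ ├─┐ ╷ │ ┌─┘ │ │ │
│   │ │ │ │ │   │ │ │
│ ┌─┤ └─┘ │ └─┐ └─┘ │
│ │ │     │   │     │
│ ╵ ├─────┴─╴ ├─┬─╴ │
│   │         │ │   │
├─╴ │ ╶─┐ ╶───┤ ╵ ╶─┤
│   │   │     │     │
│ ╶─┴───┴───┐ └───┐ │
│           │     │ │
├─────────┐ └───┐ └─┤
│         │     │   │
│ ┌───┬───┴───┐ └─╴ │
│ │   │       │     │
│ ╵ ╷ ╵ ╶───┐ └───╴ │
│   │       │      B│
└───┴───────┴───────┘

Finding the path and converting it to directions:
Path through cells: (0,0) → (1,0) → (2,0) → (3,0) → (4,0) → (4,1) → (5,1) → (5,0) → (6,0) → (6,1) → (6,2) → (6,3) → (6,4) → (6,5) → (7,5) → (7,6) → (7,7) → (8,7) → (8,8) → (8,9) → (9,9)
Directions: down, down, down, down, right, down, left, down, right, right, right, right, right, down, right, right, down, right, right, down

Solution:

┌─┬───┬─────────┬───┐
│A│   │         │   │
│ │ ╷ └───┬─╴ ╷ │ ╷ │
│↓│ │     │   │ │ │ │
│ ╵ ├─┐ ╷ │ ┌─┘ │ │ │
│↓  │ │ │ │ │   │ │ │
│ ┌─┤ └─┘ │ └─┐ └─┘ │
│↓│ │     │   │     │
│ ╵ ├─────┴─╴ ├─┬─╴ │
│↳ ↓│         │ │   │
├─╴ │ ╶─┐ ╶───┤ ╵ ╶─┤
│↓ ↲│   │     │     │
│ ╶─┴───┴───┐ └───┐ │
│↳ → → → → ↓│     │ │
├─────────┐ └───┐ └─┤
│         │↳ → ↓│   │
│ ┌───┬───┴───┐ └─╴ │
│ │   │       │↳ → ↓│
│ ╵ ╷ ╵ ╶───┐ └───╴ │
│   │       │      B│
└───┴───────┴───────┘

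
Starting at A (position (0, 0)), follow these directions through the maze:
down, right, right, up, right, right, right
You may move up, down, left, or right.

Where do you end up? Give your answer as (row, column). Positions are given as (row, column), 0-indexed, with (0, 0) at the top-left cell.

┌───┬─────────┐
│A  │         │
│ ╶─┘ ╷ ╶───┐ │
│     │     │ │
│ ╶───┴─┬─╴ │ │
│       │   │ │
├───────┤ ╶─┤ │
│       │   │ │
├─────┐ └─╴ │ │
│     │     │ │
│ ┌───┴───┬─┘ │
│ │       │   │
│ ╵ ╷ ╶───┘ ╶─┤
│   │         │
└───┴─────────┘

Following directions step by step:
Start: (0, 0)
  down: (0, 0) → (1, 0)
  right: (1, 0) → (1, 1)
  right: (1, 1) → (1, 2)
  up: (1, 2) → (0, 2)
  right: (0, 2) → (0, 3)
  right: (0, 3) → (0, 4)
  right: (0, 4) → (0, 5)
Final position: (0, 5)

Path taken:

┌───┬─────────┐
│A  │↱ → → B  │
│ ╶─┘ ╷ ╶───┐ │
│↳ → ↑│     │ │
│ ╶───┴─┬─╴ │ │
│       │   │ │
├───────┤ ╶─┤ │
│       │   │ │
├─────┐ └─╴ │ │
│     │     │ │
│ ┌───┴───┬─┘ │
│ │       │   │
│ ╵ ╷ ╶───┘ ╶─┤
│   │         │
└───┴─────────┘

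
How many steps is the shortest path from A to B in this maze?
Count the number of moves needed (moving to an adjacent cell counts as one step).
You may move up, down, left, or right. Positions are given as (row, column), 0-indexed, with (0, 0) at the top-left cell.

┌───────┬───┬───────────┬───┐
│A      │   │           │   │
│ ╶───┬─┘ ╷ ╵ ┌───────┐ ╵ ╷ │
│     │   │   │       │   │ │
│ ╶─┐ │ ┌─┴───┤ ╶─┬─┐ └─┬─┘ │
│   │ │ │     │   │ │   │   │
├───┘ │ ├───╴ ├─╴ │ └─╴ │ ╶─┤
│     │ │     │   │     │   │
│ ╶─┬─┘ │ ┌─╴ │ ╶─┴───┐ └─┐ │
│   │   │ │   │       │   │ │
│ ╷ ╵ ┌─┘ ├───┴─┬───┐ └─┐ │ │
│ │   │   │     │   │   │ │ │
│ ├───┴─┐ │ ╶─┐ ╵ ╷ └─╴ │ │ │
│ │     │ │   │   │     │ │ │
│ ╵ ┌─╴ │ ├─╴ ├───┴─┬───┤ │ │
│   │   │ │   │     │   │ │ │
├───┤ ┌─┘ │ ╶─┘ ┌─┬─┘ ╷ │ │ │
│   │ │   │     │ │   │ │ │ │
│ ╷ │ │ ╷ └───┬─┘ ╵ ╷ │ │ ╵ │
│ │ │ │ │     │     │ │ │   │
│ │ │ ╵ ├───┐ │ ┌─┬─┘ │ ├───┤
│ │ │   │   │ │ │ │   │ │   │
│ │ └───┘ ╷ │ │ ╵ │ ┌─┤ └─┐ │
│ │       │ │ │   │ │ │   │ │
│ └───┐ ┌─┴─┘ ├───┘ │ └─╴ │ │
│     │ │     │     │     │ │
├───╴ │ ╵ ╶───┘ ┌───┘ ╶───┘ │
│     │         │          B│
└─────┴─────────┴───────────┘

Using BFS to find shortest path:
Start: (0, 0), End: (13, 13)
Path found:
(0,0) → (1,0) → (1,1) → (1,2) → (2,2) → (3,2) → (3,1) → (3,0) → (4,0) → (5,0) → (6,0) → (7,0) → (7,1) → (6,1) → (6,2) → (6,3) → (7,3) → (7,2) → (8,2) → (9,2) → (10,2) → (10,3) → (9,3) → (8,3) → (8,4) → (9,4) → (9,5) → (9,6) → (10,6) → (11,6) → (12,6) → (12,5) → (12,4) → (13,4) → (13,5) → (13,6) → (13,7) → (12,7) → (12,8) → (12,9) → (11,9) → (10,9) → (10,10) → (9,10) → (8,10) → (7,10) → (7,11) → (8,11) → (9,11) → (10,11) → (11,11) → (11,12) → (12,12) → (12,11) → (12,10) → (13,10) → (13,11) → (13,12) → (13,13)
Number of steps: 58

Solution:

┌───────┬───┬───────────┬───┐
│A      │   │           │   │
│ ╶───┬─┘ ╷ ╵ ┌───────┐ ╵ ╷ │
│↳ → ↓│   │   │       │   │ │
│ ╶─┐ │ ┌─┴───┤ ╶─┬─┐ └─┬─┘ │
│   │↓│ │     │   │ │   │   │
├───┘ │ ├───╴ ├─╴ │ └─╴ │ ╶─┤
│↓ ← ↲│ │     │   │     │   │
│ ╶─┬─┘ │ ┌─╴ │ ╶─┴───┐ └─┐ │
│↓  │   │ │   │       │   │ │
│ ╷ ╵ ┌─┘ ├───┴─┬───┐ └─┐ │ │
│↓│   │   │     │   │   │ │ │
│ ├───┴─┐ │ ╶─┐ ╵ ╷ └─╴ │ │ │
│↓│↱ → ↓│ │   │   │     │ │ │
│ ╵ ┌─╴ │ ├─╴ ├───┴─┬───┤ │ │
│↳ ↑│↓ ↲│ │   │     │↱ ↓│ │ │
├───┤ ┌─┘ │ ╶─┘ ┌─┬─┘ ╷ │ │ │
│   │↓│↱ ↓│     │ │  ↑│↓│ │ │
│ ╷ │ │ ╷ └───┬─┘ ╵ ╷ │ │ ╵ │
│ │ │↓│↑│↳ → ↓│     │↑│↓│   │
│ │ │ ╵ ├───┐ │ ┌─┬─┘ │ ├───┤
│ │ │↳ ↑│   │↓│ │ │↱ ↑│↓│   │
│ │ └───┘ ╷ │ │ ╵ │ ┌─┤ └─┐ │
│ │       │ │↓│   │↑│ │↳ ↓│ │
│ └───┐ ┌─┴─┘ ├───┘ │ └─╴ │ │
│     │ │↓ ← ↲│↱ → ↑│↓ ← ↲│ │
├───╴ │ ╵ ╶───┘ ┌───┘ ╶───┘ │
│     │  ↳ → → ↑│    ↳ → → B│
└─────┴─────────┴───────────┘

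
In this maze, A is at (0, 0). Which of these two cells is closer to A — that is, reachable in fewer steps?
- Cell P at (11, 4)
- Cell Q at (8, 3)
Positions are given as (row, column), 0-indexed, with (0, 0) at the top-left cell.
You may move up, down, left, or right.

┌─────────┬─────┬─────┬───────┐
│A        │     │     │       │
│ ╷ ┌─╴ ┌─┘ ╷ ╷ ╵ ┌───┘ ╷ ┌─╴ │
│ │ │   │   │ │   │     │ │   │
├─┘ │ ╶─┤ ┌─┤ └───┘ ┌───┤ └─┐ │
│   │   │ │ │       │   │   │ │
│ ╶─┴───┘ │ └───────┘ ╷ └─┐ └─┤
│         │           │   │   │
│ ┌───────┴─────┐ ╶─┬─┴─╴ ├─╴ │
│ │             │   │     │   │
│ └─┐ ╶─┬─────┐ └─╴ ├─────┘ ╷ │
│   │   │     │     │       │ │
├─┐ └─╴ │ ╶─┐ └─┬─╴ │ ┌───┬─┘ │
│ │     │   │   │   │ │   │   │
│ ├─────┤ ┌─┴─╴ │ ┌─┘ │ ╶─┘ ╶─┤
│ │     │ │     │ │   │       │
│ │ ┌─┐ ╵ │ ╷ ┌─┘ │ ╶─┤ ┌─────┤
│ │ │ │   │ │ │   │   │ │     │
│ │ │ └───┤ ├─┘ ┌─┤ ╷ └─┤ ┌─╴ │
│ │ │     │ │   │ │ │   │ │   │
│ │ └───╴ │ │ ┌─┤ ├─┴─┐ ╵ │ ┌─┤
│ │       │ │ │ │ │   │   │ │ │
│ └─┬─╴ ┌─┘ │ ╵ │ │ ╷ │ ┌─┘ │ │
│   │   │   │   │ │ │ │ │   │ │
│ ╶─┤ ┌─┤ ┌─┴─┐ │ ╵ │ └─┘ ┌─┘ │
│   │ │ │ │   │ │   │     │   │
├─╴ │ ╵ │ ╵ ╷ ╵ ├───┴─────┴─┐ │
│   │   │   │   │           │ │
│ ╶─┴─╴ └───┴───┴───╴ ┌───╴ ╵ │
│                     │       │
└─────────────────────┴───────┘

Shortest path A → P at (11, 4): 41 steps
Shortest path A → Q at (8, 3): 57 steps

P is closer (41 steps vs 57 steps).

Path to P:

┌─────────┬─────┬─────┬───────┐
│A ↓      │     │     │       │
│ ╷ ┌─╴ ┌─┘ ╷ ╷ ╵ ┌───┘ ╷ ┌─╴ │
│ │↓│   │   │ │   │     │ │   │
├─┘ │ ╶─┤ ┌─┤ └───┘ ┌───┤ └─┐ │
│↓ ↲│   │ │ │       │   │   │ │
│ ╶─┴───┘ │ └───────┘ ╷ └─┐ └─┤
│↓        │           │   │   │
│ ┌───────┴─────┐ ╶─┬─┴─╴ ├─╴ │
│↓│  ↱ → → → → ↓│   │     │   │
│ └─┐ ╶─┬─────┐ └─╴ ├─────┘ ╷ │
│↳ ↓│↑ ↰│     │↳ → ↓│       │ │
├─┐ └─╴ │ ╶─┐ └─┬─╴ │ ┌───┬─┘ │
│ │↳ → ↑│   │   │↓ ↲│ │   │   │
│ ├─────┤ ┌─┴─╴ │ ┌─┘ │ ╶─┘ ╶─┤
│ │     │ │     │↓│   │       │
│ │ ┌─┐ ╵ │ ╷ ┌─┘ │ ╶─┤ ┌─────┤
│ │ │ │   │ │ │↓ ↲│   │ │     │
│ │ │ └───┤ ├─┘ ┌─┤ ╷ └─┤ ┌─╴ │
│ │ │     │ │↓ ↲│ │ │   │ │   │
│ │ └───╴ │ │ ┌─┤ ├─┴─┐ ╵ │ ┌─┤
│ │       │ │↓│ │ │   │   │ │ │
│ └─┬─╴ ┌─┘ │ ╵ │ │ ╷ │ ┌─┘ │ │
│   │   │P  │↳ ↓│ │ │ │ │   │ │
│ ╶─┤ ┌─┤ ┌─┴─┐ │ ╵ │ └─┘ ┌─┘ │
│   │ │ │↑│↓ ↰│↓│   │     │   │
├─╴ │ ╵ │ ╵ ╷ ╵ ├───┴─────┴─┐ │
│   │   │↑ ↲│↑ ↲│           │ │
│ ╶─┴─╴ └───┴───┴───╴ ┌───╴ ╵ │
│                     │       │
└─────────────────────┴───────┘

Path to Q:

┌─────────┬─────┬─────┬───────┐
│A ↓      │     │     │       │
│ ╷ ┌─╴ ┌─┘ ╷ ╷ ╵ ┌───┘ ╷ ┌─╴ │
│ │↓│   │   │ │   │     │ │   │
├─┘ │ ╶─┤ ┌─┤ └───┘ ┌───┤ └─┐ │
│↓ ↲│   │ │ │       │   │   │ │
│ ╶─┴───┘ │ └───────┘ ╷ └─┐ └─┤
│↓        │           │   │   │
│ ┌───────┴─────┐ ╶─┬─┴─╴ ├─╴ │
│↓│  ↱ → → → → ↓│   │     │   │
│ └─┐ ╶─┬─────┐ └─╴ ├─────┘ ╷ │
│↳ ↓│↑ ↰│↓ ← ↰│↳ → ↓│       │ │
├─┐ └─╴ │ ╶─┐ └─┬─╴ │ ┌───┬─┘ │
│ │↳ → ↑│↓  │↑ ↰│↓ ↲│ │   │   │
│ ├─────┤ ┌─┴─╴ │ ┌─┘ │ ╶─┘ ╶─┤
│ │     │↓│↱ → ↑│↓│   │       │
│ │ ┌─┐ ╵ │ ╷ ┌─┘ │ ╶─┤ ┌─────┤
│ │ │ │Q ↲│↑│ │↓ ↲│   │ │     │
│ │ │ └───┤ ├─┘ ┌─┤ ╷ └─┤ ┌─╴ │
│ │ │     │↑│↓ ↲│ │ │   │ │   │
│ │ └───╴ │ │ ┌─┤ ├─┴─┐ ╵ │ ┌─┤
│ │       │↑│↓│ │ │   │   │ │ │
│ └─┬─╴ ┌─┘ │ ╵ │ │ ╷ │ ┌─┘ │ │
│   │   │↱ ↑│↳ ↓│ │ │ │ │   │ │
│ ╶─┤ ┌─┤ ┌─┴─┐ │ ╵ │ └─┘ ┌─┘ │
│   │ │ │↑│↓ ↰│↓│   │     │   │
├─╴ │ ╵ │ ╵ ╷ ╵ ├───┴─────┴─┐ │
│   │   │↑ ↲│↑ ↲│           │ │
│ ╶─┴─╴ └───┴───┴───╴ ┌───╴ ╵ │
│                     │       │
└─────────────────────┴───────┘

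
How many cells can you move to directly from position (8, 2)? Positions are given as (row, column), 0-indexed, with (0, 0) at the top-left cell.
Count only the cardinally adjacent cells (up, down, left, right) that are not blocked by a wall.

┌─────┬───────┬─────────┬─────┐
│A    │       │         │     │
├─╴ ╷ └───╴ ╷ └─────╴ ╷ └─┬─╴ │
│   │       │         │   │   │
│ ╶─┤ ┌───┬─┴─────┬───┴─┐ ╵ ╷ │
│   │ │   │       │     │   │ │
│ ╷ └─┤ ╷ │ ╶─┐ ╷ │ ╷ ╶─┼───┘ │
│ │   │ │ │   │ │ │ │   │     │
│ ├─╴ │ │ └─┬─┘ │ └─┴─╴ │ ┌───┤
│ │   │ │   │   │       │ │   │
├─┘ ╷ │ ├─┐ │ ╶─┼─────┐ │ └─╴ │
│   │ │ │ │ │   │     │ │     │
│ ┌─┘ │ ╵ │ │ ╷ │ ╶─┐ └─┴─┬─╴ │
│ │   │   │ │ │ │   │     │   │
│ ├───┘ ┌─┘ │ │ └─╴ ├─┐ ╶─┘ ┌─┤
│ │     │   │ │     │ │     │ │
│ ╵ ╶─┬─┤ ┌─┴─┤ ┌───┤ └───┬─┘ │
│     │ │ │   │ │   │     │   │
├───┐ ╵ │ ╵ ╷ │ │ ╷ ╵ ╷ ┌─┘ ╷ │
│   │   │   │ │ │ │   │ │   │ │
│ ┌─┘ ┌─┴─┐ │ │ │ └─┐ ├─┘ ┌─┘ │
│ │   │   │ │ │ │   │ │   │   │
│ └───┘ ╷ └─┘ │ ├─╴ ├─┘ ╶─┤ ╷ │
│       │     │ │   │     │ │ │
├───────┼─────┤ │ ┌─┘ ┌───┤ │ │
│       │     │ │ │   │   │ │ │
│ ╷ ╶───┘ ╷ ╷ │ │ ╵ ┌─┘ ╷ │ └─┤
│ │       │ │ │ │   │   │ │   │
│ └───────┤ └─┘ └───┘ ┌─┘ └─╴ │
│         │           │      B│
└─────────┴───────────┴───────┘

Checking passable neighbors of (8, 2):
Neighbors: (9, 2), (8, 1)
Count: 2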